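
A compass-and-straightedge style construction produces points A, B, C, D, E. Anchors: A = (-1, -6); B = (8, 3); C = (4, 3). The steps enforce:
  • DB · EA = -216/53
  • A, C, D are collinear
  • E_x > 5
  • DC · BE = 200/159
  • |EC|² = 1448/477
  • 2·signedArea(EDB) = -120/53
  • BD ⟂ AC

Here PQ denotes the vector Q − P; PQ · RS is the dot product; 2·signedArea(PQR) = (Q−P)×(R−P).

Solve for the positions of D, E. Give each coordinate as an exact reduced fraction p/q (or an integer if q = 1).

1. D_x = 262/53  [A, C, D are collinear ∩ BD ⟂ AC]
2. D_y = 249/53  [A, C, D are collinear ∩ BD ⟂ AC]
   → D = (262/53, 249/53)
3. E_x = 898/159  [2·signedArea(EDB) = -120/53 ∩ DB · EA = -216/53]
4. E_y = 189/53  [2·signedArea(EDB) = -120/53 ∩ DB · EA = -216/53]
   → E = (898/159, 189/53)

D = (262/53, 249/53)
E = (898/159, 189/53)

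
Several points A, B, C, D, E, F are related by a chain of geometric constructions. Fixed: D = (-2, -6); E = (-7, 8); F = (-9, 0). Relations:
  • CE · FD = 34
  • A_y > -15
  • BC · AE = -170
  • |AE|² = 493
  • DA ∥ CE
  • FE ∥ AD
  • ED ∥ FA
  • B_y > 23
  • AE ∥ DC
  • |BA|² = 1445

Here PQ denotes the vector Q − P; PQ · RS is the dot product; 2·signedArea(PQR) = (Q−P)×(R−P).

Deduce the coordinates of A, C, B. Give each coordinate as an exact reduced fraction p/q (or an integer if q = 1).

1. A_x = -4  [FE ∥ AD ∩ ED ∥ FA]
2. A_y = -14  [FE ∥ AD ∩ ED ∥ FA]
   → A = (-4, -14)
3. C_x = -5  [DA ∥ CE ∩ AE ∥ DC]
4. C_y = 16  [DA ∥ CE ∩ AE ∥ DC]
   → C = (-5, 16)
5. B_x = -3  [line 3·x + -22·y + 537 = 0 ∩ |BA|² = 1445]
6. B_y = 24  [line 3·x + -22·y + 537 = 0 ∩ |BA|² = 1445]
   → B = (-3, 24)

A = (-4, -14)
B = (-3, 24)
C = (-5, 16)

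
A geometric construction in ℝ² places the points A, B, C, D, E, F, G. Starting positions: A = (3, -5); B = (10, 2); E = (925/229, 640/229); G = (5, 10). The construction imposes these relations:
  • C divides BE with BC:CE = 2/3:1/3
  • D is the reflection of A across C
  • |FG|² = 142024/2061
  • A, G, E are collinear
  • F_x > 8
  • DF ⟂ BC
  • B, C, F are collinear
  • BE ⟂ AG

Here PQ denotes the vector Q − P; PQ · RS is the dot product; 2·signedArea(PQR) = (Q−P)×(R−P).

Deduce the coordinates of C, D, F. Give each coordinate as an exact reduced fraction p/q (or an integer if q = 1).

C = (1380/229, 1738/687)
D = (2073/229, 6911/687)
F = (1835/229, 1556/687)

1. C_x = 1380/229  [C divides BE with BC:CE = 2/3:1/3]
2. C_y = 1738/687  [C divides BE with BC:CE = 2/3:1/3]
   → C = (1380/229, 1738/687)
3. D_x = 2073/229  [D is the reflection of A across C]
4. D_y = 6911/687  [D is the reflection of A across C]
   → D = (2073/229, 6911/687)
5. F_x = 1835/229  [B, C, F are collinear ∩ DF ⟂ BC]
6. F_y = 1556/687  [B, C, F are collinear ∩ DF ⟂ BC]
   → F = (1835/229, 1556/687)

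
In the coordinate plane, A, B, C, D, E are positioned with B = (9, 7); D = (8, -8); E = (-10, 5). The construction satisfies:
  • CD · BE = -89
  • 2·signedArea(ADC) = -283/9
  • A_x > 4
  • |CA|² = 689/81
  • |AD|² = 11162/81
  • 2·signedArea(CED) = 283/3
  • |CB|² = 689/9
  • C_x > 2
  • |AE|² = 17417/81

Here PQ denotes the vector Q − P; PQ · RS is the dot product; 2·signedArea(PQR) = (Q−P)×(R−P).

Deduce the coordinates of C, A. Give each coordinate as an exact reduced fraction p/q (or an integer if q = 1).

A = (41/9, 29/9)
C = (7/3, 4/3)

1. C_x = 7/3  [CD · BE = -89 ∩ 2·signedArea(CED) = 283/3]
2. C_y = 4/3  [CD · BE = -89 ∩ 2·signedArea(CED) = 283/3]
   → C = (7/3, 4/3)
3. A_x = 41/9  [line -28/3·x + -17/3·y + 547/9 = 0 ∩ |AE|² = 17417/81]
4. A_y = 29/9  [line -28/3·x + -17/3·y + 547/9 = 0 ∩ |AE|² = 17417/81]
   → A = (41/9, 29/9)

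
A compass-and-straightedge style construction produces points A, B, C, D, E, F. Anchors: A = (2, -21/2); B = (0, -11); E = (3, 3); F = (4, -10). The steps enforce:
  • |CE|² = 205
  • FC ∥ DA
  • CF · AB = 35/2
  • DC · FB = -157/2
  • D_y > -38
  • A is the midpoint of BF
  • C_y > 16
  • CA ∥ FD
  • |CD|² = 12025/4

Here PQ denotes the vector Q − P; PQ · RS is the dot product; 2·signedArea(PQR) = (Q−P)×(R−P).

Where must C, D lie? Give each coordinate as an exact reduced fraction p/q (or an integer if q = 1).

C = (6, 17)
D = (0, -75/2)

1. C_x = 6  [line 2·x + 1/2·y + -41/2 = 0 ∩ |CE|² = 205]
2. C_y = 17  [line 2·x + 1/2·y + -41/2 = 0 ∩ |CE|² = 205]
   → C = (6, 17)
3. D_x = 0  [FC ∥ DA ∩ CA ∥ FD]
4. D_y = -75/2  [FC ∥ DA ∩ CA ∥ FD]
   → D = (0, -75/2)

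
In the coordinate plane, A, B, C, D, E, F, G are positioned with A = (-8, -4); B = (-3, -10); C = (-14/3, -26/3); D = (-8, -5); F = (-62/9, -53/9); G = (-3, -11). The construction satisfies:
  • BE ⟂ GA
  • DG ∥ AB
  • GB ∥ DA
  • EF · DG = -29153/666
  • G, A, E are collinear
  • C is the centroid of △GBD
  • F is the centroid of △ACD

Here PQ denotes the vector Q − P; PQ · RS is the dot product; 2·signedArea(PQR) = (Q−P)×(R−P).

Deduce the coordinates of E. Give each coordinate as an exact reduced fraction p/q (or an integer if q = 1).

1. E_x = -257/74  [G, A, E are collinear ∩ BE ⟂ GA]
2. E_y = -765/74  [G, A, E are collinear ∩ BE ⟂ GA]
   → E = (-257/74, -765/74)

E = (-257/74, -765/74)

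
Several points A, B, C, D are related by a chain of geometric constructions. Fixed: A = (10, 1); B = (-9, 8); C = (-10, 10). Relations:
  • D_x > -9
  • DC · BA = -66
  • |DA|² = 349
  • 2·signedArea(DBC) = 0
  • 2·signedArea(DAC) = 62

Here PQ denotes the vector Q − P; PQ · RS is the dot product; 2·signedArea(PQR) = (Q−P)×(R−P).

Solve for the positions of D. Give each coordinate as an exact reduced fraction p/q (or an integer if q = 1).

D = (-8, 6)

1. D_x = -8  [2·signedArea(DBC) = 0 ∩ DC · BA = -66]
2. D_y = 6  [2·signedArea(DBC) = 0 ∩ DC · BA = -66]
   → D = (-8, 6)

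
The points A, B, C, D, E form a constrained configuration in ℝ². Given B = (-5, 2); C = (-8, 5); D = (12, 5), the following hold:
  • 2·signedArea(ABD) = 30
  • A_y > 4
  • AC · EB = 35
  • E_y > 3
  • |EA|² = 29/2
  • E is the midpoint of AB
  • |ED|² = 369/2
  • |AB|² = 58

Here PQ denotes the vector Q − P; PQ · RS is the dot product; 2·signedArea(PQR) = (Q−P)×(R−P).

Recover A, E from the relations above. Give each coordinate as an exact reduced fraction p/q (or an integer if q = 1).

A = (2, 5)
E = (-3/2, 7/2)

1. A_x = 2  [line -3·x + 17·y + -79 = 0 ∩ |AB|² = 58]
2. A_y = 5  [line -3·x + 17·y + -79 = 0 ∩ |AB|² = 58]
   → A = (2, 5)
3. E_x = -3/2  [E is the midpoint of AB]
4. E_y = 7/2  [E is the midpoint of AB]
   → E = (-3/2, 7/2)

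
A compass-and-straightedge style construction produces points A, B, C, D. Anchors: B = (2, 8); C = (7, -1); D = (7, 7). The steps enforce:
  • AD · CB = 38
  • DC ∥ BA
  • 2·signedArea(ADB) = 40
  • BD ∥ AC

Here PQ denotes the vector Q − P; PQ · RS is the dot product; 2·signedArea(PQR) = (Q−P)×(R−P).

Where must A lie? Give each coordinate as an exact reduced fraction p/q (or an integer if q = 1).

1. A_x = 2  [BD ∥ AC ∩ DC ∥ BA]
2. A_y = 0  [BD ∥ AC ∩ DC ∥ BA]
   → A = (2, 0)

A = (2, 0)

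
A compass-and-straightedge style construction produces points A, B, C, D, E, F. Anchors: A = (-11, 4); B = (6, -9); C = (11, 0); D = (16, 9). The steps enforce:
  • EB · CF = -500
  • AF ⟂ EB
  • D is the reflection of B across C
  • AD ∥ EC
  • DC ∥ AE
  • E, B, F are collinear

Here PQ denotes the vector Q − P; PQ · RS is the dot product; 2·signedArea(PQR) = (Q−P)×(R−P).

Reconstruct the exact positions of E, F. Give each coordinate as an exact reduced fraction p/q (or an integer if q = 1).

E = (-16, -5)
F = (-1593/125, -699/125)

1. E_x = -16  [AD ∥ EC ∩ DC ∥ AE]
2. E_y = -5  [AD ∥ EC ∩ DC ∥ AE]
   → E = (-16, -5)
3. F_x = -1593/125  [E, B, F are collinear ∩ AF ⟂ EB]
4. F_y = -699/125  [E, B, F are collinear ∩ AF ⟂ EB]
   → F = (-1593/125, -699/125)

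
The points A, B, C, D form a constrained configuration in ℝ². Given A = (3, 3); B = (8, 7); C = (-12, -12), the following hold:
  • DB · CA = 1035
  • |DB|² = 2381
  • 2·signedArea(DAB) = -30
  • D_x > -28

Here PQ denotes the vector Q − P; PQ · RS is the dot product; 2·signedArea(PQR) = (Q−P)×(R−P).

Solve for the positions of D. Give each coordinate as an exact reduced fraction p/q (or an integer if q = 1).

D = (-27, -27)

1. D_x = -27  [2·signedArea(DAB) = -30 ∩ DB · CA = 1035]
2. D_y = -27  [2·signedArea(DAB) = -30 ∩ DB · CA = 1035]
   → D = (-27, -27)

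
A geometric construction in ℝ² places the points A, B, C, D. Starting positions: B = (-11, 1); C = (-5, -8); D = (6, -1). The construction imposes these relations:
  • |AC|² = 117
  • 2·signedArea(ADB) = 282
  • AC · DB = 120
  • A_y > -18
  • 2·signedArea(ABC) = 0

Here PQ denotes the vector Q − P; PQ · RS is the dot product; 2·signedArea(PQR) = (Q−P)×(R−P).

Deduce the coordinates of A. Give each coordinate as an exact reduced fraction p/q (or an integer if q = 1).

1. A_x = 1  [2·signedArea(ABC) = 0 ∩ AC · DB = 120]
2. A_y = -17  [2·signedArea(ABC) = 0 ∩ AC · DB = 120]
   → A = (1, -17)

A = (1, -17)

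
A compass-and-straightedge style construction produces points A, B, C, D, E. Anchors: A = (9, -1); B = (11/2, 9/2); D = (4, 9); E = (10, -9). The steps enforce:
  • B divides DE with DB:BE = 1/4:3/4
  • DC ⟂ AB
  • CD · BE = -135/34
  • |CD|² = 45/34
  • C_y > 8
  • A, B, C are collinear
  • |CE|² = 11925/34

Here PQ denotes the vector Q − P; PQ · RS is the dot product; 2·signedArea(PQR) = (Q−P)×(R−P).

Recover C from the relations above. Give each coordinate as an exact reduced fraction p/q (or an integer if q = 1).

1. C_x = 103/34  [A, B, C are collinear ∩ DC ⟂ AB]
2. C_y = 285/34  [A, B, C are collinear ∩ DC ⟂ AB]
   → C = (103/34, 285/34)

C = (103/34, 285/34)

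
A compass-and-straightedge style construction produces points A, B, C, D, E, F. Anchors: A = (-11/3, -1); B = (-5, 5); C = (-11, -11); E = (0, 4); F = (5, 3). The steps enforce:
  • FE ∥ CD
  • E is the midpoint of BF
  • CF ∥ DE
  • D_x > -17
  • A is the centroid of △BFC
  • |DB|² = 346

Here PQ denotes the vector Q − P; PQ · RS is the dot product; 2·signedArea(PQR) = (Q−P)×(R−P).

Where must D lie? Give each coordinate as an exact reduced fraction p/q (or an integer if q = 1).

D = (-16, -10)

1. D_x = -16  [CF ∥ DE ∩ FE ∥ CD]
2. D_y = -10  [CF ∥ DE ∩ FE ∥ CD]
   → D = (-16, -10)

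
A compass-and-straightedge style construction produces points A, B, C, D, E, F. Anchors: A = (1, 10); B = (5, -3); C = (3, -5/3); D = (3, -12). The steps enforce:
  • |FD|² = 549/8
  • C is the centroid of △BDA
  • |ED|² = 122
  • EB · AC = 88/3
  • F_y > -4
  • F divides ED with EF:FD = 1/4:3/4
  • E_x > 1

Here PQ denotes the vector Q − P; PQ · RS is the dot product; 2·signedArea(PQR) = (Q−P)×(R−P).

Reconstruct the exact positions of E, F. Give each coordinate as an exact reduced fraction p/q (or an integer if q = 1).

1. E_x = 2  [line -2·x + 35/3·y + 47/3 = 0 ∩ |ED|² = 122]
2. E_y = -1  [line -2·x + 35/3·y + 47/3 = 0 ∩ |ED|² = 122]
   → E = (2, -1)
3. F_x = 9/4  [F divides ED with EF:FD = 1/4:3/4]
4. F_y = -15/4  [F divides ED with EF:FD = 1/4:3/4]
   → F = (9/4, -15/4)

E = (2, -1)
F = (9/4, -15/4)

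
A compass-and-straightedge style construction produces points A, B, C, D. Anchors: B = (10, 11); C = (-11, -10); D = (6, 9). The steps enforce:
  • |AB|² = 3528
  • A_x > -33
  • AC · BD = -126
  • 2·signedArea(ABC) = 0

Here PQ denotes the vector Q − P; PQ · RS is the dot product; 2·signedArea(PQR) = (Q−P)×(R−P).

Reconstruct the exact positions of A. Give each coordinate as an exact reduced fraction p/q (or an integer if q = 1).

1. A_x = -32  [2·signedArea(ABC) = 0 ∩ AC · BD = -126]
2. A_y = -31  [2·signedArea(ABC) = 0 ∩ AC · BD = -126]
   → A = (-32, -31)

A = (-32, -31)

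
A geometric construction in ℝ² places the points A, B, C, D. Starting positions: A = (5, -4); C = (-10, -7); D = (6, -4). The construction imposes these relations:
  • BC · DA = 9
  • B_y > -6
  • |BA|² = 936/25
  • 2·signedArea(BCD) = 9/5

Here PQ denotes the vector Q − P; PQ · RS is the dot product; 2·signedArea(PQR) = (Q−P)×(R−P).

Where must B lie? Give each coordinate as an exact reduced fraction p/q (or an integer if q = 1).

B = (-1, -26/5)

1. B_x = -1  [BC · DA = 9 ∩ 2·signedArea(BCD) = 9/5]
2. B_y = -26/5  [BC · DA = 9 ∩ 2·signedArea(BCD) = 9/5]
   → B = (-1, -26/5)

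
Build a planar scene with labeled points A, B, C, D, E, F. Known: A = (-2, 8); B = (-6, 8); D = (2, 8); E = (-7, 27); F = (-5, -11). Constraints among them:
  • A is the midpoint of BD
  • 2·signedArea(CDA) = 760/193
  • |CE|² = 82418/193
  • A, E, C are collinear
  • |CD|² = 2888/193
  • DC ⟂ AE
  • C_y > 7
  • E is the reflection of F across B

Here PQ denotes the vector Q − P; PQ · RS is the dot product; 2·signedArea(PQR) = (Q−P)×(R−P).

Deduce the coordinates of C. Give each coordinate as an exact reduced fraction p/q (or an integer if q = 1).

C = (-336/193, 1354/193)

1. C_x = -336/193  [A, E, C are collinear ∩ DC ⟂ AE]
2. C_y = 1354/193  [A, E, C are collinear ∩ DC ⟂ AE]
   → C = (-336/193, 1354/193)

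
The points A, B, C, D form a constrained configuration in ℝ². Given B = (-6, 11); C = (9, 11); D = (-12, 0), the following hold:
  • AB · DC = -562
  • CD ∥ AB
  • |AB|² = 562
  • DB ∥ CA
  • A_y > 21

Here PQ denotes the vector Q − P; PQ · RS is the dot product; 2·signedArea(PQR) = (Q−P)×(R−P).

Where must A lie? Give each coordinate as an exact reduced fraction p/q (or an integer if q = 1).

A = (15, 22)

1. A_x = 15  [CD ∥ AB ∩ DB ∥ CA]
2. A_y = 22  [CD ∥ AB ∩ DB ∥ CA]
   → A = (15, 22)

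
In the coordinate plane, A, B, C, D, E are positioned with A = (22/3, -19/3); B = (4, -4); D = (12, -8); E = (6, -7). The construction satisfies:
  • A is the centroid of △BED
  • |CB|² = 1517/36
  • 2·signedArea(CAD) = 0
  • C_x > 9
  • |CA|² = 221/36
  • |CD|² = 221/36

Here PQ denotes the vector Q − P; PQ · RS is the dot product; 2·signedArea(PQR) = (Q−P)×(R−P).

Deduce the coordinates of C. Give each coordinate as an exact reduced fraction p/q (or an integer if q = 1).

1. C_x = 29/3  [line 5/3·x + 14/3·y + 52/3 = 0 ∩ |CB|² = 1517/36]
2. C_y = -43/6  [line 5/3·x + 14/3·y + 52/3 = 0 ∩ |CB|² = 1517/36]
   → C = (29/3, -43/6)

C = (29/3, -43/6)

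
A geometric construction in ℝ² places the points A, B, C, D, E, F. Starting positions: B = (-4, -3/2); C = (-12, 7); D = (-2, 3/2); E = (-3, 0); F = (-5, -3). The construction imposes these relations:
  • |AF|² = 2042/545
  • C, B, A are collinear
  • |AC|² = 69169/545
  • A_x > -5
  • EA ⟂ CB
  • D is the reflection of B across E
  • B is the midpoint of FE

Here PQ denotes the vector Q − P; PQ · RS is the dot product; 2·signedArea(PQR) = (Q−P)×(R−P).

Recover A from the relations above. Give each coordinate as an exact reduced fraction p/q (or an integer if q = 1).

A = (-2332/545, -656/545)

1. A_x = -2332/545  [C, B, A are collinear ∩ EA ⟂ CB]
2. A_y = -656/545  [C, B, A are collinear ∩ EA ⟂ CB]
   → A = (-2332/545, -656/545)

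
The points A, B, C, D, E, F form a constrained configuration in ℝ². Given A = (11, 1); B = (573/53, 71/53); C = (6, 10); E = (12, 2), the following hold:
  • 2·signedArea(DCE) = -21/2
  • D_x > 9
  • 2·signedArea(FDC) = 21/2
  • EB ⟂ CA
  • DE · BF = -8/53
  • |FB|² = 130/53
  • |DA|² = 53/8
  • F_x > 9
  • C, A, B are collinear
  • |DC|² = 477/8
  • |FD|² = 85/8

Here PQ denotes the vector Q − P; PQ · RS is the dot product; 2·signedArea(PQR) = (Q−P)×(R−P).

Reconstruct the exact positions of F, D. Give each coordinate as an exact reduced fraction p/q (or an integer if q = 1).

1. D_x = 39/4  [line 8·x + 6·y + -195/2 = 0 ∩ |DC|² = 477/8]
2. D_y = 13/4  [line 8·x + 6·y + -195/2 = 0 ∩ |DC|² = 477/8]
   → D = (39/4, 13/4)
3. F_x = 10  [2·signedArea(FDC) = 21/2 ∩ DE · BF = -8/53]
4. F_y = 0  [2·signedArea(FDC) = 21/2 ∩ DE · BF = -8/53]
   → F = (10, 0)

D = (39/4, 13/4)
F = (10, 0)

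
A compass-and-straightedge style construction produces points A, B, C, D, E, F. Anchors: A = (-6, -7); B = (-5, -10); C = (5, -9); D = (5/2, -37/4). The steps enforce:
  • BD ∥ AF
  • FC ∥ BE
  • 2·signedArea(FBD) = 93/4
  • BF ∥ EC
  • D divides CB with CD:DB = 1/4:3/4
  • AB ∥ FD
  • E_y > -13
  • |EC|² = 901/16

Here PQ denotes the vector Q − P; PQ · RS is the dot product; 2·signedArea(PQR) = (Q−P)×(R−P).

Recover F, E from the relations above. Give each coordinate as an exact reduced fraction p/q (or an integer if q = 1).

1. F_x = 3/2  [AB ∥ FD ∩ BD ∥ AF]
2. F_y = -25/4  [AB ∥ FD ∩ BD ∥ AF]
   → F = (3/2, -25/4)
3. E_x = -3/2  [BF ∥ EC ∩ FC ∥ BE]
4. E_y = -51/4  [BF ∥ EC ∩ FC ∥ BE]
   → E = (-3/2, -51/4)

E = (-3/2, -51/4)
F = (3/2, -25/4)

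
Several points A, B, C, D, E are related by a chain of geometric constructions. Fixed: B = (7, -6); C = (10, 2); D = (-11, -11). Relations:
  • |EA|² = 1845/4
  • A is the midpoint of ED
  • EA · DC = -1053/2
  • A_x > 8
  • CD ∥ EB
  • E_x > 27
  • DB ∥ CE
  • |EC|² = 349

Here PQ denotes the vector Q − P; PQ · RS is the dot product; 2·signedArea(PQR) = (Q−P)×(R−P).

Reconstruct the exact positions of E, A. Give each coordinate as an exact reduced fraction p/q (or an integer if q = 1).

1. E_x = 28  [CD ∥ EB ∩ DB ∥ CE]
2. E_y = 7  [CD ∥ EB ∩ DB ∥ CE]
   → E = (28, 7)
3. A_x = 17/2  [A is the midpoint of ED]
4. A_y = -2  [A is the midpoint of ED]
   → A = (17/2, -2)

A = (17/2, -2)
E = (28, 7)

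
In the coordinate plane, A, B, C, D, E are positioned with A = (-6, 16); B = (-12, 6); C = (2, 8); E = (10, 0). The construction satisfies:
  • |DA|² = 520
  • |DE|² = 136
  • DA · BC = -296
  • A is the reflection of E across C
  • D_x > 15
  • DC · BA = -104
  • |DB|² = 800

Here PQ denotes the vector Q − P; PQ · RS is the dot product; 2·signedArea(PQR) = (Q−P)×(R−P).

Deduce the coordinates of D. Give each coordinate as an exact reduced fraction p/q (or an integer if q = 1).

D = (16, 10)

1. D_x = 16  [DA · BC = -296 ∩ DC · BA = -104]
2. D_y = 10  [DA · BC = -296 ∩ DC · BA = -104]
   → D = (16, 10)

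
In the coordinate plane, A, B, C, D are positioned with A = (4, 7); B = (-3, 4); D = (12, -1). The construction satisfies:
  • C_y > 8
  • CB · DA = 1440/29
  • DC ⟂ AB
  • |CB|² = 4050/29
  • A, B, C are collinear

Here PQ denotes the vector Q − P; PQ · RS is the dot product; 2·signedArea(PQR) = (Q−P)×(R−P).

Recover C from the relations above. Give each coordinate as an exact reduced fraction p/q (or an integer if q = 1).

C = (228/29, 251/29)

1. C_x = 228/29  [A, B, C are collinear ∩ DC ⟂ AB]
2. C_y = 251/29  [A, B, C are collinear ∩ DC ⟂ AB]
   → C = (228/29, 251/29)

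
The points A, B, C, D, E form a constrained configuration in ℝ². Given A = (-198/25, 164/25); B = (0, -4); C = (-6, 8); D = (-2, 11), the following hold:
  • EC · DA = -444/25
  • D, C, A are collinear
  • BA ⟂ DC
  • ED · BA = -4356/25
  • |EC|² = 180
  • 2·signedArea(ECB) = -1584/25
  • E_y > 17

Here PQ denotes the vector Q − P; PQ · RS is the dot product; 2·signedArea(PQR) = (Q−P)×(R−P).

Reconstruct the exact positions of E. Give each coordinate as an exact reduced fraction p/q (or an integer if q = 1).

1. E_x = -396/25  [EC · DA = -444/25 ∩ 2·signedArea(ECB) = -1584/25]
2. E_y = 428/25  [EC · DA = -444/25 ∩ 2·signedArea(ECB) = -1584/25]
   → E = (-396/25, 428/25)

E = (-396/25, 428/25)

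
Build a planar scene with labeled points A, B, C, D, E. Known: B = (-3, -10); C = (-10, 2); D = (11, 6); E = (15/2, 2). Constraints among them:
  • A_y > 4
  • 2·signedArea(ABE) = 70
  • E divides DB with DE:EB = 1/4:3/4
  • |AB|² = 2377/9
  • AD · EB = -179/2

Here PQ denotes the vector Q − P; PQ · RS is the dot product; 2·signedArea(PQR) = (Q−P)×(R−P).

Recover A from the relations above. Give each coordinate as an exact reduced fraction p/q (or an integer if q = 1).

A = (4, 14/3)

1. A_x = 4  [2·signedArea(ABE) = 70 ∩ AD · EB = -179/2]
2. A_y = 14/3  [2·signedArea(ABE) = 70 ∩ AD · EB = -179/2]
   → A = (4, 14/3)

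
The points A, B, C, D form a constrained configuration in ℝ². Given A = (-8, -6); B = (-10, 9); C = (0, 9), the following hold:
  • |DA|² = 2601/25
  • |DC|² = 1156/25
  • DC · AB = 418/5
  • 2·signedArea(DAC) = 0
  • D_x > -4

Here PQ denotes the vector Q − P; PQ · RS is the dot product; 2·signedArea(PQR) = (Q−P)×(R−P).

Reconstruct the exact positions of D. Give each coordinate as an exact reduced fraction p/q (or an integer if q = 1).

1. D_x = -16/5  [2·signedArea(DAC) = 0 ∩ DC · AB = 418/5]
2. D_y = 3  [2·signedArea(DAC) = 0 ∩ DC · AB = 418/5]
   → D = (-16/5, 3)

D = (-16/5, 3)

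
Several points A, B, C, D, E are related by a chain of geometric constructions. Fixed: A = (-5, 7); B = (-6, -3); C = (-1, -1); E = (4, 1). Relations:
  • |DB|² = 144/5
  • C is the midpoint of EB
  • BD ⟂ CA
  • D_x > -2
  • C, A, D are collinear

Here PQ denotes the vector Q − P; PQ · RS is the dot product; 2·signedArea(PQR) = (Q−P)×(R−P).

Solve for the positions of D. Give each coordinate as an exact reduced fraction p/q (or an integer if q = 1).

D = (-6/5, -3/5)

1. D_x = -6/5  [C, A, D are collinear ∩ BD ⟂ CA]
2. D_y = -3/5  [C, A, D are collinear ∩ BD ⟂ CA]
   → D = (-6/5, -3/5)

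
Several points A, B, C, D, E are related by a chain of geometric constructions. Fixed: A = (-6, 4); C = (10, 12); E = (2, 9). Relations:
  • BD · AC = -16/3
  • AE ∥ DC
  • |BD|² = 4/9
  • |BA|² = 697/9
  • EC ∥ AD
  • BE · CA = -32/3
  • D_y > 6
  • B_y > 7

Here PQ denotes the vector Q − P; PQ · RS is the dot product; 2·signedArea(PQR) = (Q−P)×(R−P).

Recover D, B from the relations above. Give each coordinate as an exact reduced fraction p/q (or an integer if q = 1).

1. D_x = 2  [AE ∥ DC ∩ EC ∥ AD]
2. D_y = 7  [AE ∥ DC ∩ EC ∥ AD]
   → D = (2, 7)
3. B_x = 2  [line 16·x + 8·y + -280/3 = 0 ∩ |BD|² = 4/9]
4. B_y = 23/3  [line 16·x + 8·y + -280/3 = 0 ∩ |BD|² = 4/9]
   → B = (2, 23/3)

B = (2, 23/3)
D = (2, 7)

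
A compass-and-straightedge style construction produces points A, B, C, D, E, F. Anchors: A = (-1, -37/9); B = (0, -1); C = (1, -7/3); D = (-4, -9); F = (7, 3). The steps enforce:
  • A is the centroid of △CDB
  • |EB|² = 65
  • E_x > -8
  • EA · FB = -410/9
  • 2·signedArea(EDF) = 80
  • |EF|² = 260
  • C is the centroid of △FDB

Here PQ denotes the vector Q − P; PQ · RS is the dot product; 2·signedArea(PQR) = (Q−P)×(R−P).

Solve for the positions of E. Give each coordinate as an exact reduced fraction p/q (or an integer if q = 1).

E = (-7, -5)

1. E_x = -7  [2·signedArea(EDF) = 80 ∩ EA · FB = -410/9]
2. E_y = -5  [2·signedArea(EDF) = 80 ∩ EA · FB = -410/9]
   → E = (-7, -5)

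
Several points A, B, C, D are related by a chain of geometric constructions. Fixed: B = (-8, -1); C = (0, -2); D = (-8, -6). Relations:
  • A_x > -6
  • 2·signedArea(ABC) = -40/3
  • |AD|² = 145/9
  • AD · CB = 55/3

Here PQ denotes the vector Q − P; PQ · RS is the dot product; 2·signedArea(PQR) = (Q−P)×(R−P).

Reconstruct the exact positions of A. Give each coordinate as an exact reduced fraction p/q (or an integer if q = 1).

1. A_x = -16/3  [2·signedArea(ABC) = -40/3 ∩ AD · CB = 55/3]
2. A_y = -3  [2·signedArea(ABC) = -40/3 ∩ AD · CB = 55/3]
   → A = (-16/3, -3)

A = (-16/3, -3)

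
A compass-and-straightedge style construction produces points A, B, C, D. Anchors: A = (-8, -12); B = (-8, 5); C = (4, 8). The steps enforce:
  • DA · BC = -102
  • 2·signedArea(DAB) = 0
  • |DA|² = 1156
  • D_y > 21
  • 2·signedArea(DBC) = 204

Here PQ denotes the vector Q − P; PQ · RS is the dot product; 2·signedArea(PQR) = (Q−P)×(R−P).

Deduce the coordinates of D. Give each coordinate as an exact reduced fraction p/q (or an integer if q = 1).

1. D_x = -8  [2·signedArea(DAB) = 0 ∩ DA · BC = -102]
2. D_y = 22  [2·signedArea(DAB) = 0 ∩ DA · BC = -102]
   → D = (-8, 22)

D = (-8, 22)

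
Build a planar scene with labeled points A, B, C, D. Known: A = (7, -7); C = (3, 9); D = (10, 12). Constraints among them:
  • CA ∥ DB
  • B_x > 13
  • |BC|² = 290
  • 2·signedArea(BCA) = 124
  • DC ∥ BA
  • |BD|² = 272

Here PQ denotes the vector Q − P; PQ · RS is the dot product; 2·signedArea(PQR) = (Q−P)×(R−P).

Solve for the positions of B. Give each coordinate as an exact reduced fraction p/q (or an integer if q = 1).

1. B_x = 14  [DC ∥ BA ∩ CA ∥ DB]
2. B_y = -4  [DC ∥ BA ∩ CA ∥ DB]
   → B = (14, -4)

B = (14, -4)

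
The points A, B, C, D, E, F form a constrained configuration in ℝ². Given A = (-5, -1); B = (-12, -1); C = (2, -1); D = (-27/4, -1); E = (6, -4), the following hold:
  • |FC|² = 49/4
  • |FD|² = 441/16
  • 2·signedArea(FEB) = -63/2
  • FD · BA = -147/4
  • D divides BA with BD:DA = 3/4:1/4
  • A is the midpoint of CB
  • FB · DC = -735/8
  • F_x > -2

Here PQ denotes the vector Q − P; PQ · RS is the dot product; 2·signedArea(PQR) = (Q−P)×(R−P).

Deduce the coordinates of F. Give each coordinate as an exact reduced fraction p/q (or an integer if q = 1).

F = (-3/2, -1)

1. F_x = -3/2  [FD · BA = -147/4 ∩ 2·signedArea(FEB) = -63/2]
2. F_y = -1  [FD · BA = -147/4 ∩ 2·signedArea(FEB) = -63/2]
   → F = (-3/2, -1)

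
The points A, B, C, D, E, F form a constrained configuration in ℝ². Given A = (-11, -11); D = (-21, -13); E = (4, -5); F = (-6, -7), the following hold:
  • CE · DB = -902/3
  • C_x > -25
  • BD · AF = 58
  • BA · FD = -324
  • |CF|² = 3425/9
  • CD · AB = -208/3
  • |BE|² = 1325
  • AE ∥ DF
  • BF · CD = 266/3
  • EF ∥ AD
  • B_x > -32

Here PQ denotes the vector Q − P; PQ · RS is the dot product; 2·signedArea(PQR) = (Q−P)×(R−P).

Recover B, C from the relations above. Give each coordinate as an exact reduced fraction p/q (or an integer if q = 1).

B = (-31, -15)
C = (-73/3, -41/3)

1. B_x = -31  [BA · FD = -324 ∩ BD · AF = 58]
2. B_y = -15  [BA · FD = -324 ∩ BD · AF = 58]
   → B = (-31, -15)
3. C_x = -73/3  [CE · DB = -902/3 ∩ BF · CD = 266/3]
4. C_y = -41/3  [CE · DB = -902/3 ∩ BF · CD = 266/3]
   → C = (-73/3, -41/3)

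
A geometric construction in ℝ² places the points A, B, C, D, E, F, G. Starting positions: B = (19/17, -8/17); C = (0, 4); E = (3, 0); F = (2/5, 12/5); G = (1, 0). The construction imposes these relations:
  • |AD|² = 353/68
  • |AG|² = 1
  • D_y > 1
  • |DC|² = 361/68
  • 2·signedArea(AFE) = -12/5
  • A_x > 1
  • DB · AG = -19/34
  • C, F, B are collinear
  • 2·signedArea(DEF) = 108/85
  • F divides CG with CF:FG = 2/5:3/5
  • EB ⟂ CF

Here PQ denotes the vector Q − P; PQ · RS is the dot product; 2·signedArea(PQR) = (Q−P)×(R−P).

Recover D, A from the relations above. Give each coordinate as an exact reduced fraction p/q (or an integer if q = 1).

1. A_x = 2  [line 12/5·x + 13/5·y + -24/5 = 0 ∩ |AG|² = 1]
2. A_y = 0  [line 12/5·x + 13/5·y + -24/5 = 0 ∩ |AG|² = 1]
   → A = (2, 0)
3. D_x = 19/34  [2·signedArea(DEF) = 108/85 ∩ DB · AG = -19/34]
4. D_y = 30/17  [2·signedArea(DEF) = 108/85 ∩ DB · AG = -19/34]
   → D = (19/34, 30/17)

A = (2, 0)
D = (19/34, 30/17)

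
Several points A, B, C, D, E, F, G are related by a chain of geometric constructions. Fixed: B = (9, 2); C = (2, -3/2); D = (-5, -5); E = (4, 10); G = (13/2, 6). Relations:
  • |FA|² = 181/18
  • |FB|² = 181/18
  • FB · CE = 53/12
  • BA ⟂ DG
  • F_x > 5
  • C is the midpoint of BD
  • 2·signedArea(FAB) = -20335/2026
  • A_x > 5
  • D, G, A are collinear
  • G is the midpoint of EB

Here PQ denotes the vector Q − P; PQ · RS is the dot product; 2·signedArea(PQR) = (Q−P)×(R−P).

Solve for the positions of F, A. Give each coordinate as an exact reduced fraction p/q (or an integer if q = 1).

A = (5883/1013, 5407/1013)
F = (35/6, 13/6)

1. A_x = 5883/1013  [D, G, A are collinear ∩ BA ⟂ DG]
2. A_y = 5407/1013  [D, G, A are collinear ∩ BA ⟂ DG]
   → A = (5883/1013, 5407/1013)
3. F_x = 35/6  [2·signedArea(FAB) = -20335/2026 ∩ FB · CE = 53/12]
4. F_y = 13/6  [2·signedArea(FAB) = -20335/2026 ∩ FB · CE = 53/12]
   → F = (35/6, 13/6)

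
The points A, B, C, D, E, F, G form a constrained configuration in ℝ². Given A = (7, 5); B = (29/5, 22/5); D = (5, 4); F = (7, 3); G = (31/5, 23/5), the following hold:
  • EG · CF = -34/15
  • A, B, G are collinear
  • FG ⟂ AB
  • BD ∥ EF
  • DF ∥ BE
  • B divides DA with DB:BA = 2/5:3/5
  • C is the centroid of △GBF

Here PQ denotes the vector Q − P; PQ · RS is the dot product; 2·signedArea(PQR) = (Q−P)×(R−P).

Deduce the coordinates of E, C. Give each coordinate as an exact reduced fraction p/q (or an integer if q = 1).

1. E_x = 39/5  [BD ∥ EF ∩ DF ∥ BE]
2. E_y = 17/5  [BD ∥ EF ∩ DF ∥ BE]
   → E = (39/5, 17/5)
3. C_x = 19/3  [C is the centroid of △GBF]
4. C_y = 4  [C is the centroid of △GBF]
   → C = (19/3, 4)

C = (19/3, 4)
E = (39/5, 17/5)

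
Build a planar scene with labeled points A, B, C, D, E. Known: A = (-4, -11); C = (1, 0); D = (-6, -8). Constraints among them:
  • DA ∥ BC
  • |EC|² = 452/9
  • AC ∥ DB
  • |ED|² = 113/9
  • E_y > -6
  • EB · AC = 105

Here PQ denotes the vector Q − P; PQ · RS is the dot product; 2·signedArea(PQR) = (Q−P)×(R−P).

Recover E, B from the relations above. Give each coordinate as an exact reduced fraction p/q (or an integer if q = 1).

1. B_x = -1  [DA ∥ BC ∩ AC ∥ DB]
2. B_y = 3  [DA ∥ BC ∩ AC ∥ DB]
   → B = (-1, 3)
3. E_x = -11/3  [line -5·x + -11·y + -77 = 0 ∩ |EC|² = 452/9]
4. E_y = -16/3  [line -5·x + -11·y + -77 = 0 ∩ |EC|² = 452/9]
   → E = (-11/3, -16/3)

B = (-1, 3)
E = (-11/3, -16/3)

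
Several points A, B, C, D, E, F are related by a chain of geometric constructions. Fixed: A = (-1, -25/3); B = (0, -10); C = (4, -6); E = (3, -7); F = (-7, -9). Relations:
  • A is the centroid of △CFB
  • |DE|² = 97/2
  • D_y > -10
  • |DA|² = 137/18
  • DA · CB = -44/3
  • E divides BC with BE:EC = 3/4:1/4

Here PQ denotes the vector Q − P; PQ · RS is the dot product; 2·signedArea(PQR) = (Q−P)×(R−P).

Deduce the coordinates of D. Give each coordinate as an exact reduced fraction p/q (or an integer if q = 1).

1. D_x = -7/2  [line 4·x + 4·y + 52 = 0 ∩ |DE|² = 97/2]
2. D_y = -19/2  [line 4·x + 4·y + 52 = 0 ∩ |DE|² = 97/2]
   → D = (-7/2, -19/2)

D = (-7/2, -19/2)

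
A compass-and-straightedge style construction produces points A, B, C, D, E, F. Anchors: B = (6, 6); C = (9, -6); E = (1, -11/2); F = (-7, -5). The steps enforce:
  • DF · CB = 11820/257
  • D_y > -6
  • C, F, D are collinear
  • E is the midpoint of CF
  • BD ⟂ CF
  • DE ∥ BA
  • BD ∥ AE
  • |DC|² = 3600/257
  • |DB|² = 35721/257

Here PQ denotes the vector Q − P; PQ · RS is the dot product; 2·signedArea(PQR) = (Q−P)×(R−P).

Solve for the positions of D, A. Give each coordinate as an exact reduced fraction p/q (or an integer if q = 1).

A = (446/257, 3221/514)
D = (1353/257, -1482/257)

1. D_x = 1353/257  [C, F, D are collinear ∩ BD ⟂ CF]
2. D_y = -1482/257  [C, F, D are collinear ∩ BD ⟂ CF]
   → D = (1353/257, -1482/257)
3. A_x = 446/257  [BD ∥ AE ∩ DE ∥ BA]
4. A_y = 3221/514  [BD ∥ AE ∩ DE ∥ BA]
   → A = (446/257, 3221/514)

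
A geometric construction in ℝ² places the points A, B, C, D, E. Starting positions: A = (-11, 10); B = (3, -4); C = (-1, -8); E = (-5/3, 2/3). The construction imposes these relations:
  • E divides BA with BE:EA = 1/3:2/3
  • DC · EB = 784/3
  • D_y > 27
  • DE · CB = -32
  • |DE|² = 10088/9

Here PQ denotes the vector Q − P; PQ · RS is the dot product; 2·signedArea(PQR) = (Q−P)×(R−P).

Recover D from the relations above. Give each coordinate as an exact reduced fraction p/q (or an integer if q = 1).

D = (-21, 28)

1. D_x = -21  [DE · CB = -32 ∩ DC · EB = 784/3]
2. D_y = 28  [DE · CB = -32 ∩ DC · EB = 784/3]
   → D = (-21, 28)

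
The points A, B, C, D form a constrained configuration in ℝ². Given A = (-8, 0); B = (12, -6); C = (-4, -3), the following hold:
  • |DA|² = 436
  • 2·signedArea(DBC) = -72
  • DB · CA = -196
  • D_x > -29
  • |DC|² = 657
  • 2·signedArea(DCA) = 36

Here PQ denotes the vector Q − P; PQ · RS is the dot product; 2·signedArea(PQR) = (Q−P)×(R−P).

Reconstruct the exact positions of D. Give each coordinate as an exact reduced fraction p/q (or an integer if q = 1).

1. D_x = -28  [2·signedArea(DBC) = -72 ∩ 2·signedArea(DCA) = 36]
2. D_y = 6  [2·signedArea(DBC) = -72 ∩ 2·signedArea(DCA) = 36]
   → D = (-28, 6)

D = (-28, 6)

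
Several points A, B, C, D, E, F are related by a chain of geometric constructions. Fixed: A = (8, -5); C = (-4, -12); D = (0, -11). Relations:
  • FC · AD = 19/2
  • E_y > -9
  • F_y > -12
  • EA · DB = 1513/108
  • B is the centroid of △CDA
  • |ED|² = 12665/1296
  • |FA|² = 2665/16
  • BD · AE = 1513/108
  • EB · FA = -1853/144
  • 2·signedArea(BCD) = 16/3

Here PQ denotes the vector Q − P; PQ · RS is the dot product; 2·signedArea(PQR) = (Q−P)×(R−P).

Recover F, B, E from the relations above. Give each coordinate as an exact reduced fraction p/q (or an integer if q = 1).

B = (4/3, -28/3)
E = (19/9, -313/36)
F = (-3, -47/4)

1. F_x = -3  [line 8·x + 6·y + 189/2 = 0 ∩ |FA|² = 2665/16]
2. F_y = -47/4  [line 8·x + 6·y + 189/2 = 0 ∩ |FA|² = 2665/16]
   → F = (-3, -47/4)
3. B_x = 4/3  [B is the centroid of △CDA]
4. B_y = -28/3  [B is the centroid of △CDA]
   → B = (4/3, -28/3)
5. E_x = 19/9  [EA · DB = 1513/108 ∩ EB · FA = -1853/144]
6. E_y = -313/36  [EA · DB = 1513/108 ∩ EB · FA = -1853/144]
   → E = (19/9, -313/36)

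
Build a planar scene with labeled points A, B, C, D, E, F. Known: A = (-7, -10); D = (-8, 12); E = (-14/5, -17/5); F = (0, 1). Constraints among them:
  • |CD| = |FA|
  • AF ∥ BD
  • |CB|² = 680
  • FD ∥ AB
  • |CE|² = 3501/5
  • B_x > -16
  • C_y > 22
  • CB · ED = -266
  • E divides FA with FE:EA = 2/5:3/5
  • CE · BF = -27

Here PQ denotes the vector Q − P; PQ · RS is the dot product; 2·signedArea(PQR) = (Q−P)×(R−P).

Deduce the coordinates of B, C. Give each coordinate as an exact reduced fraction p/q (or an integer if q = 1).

B = (-15, 1)
C = (-1, 23)

1. B_x = -15  [AF ∥ BD ∩ FD ∥ AB]
2. B_y = 1  [AF ∥ BD ∩ FD ∥ AB]
   → B = (-15, 1)
3. C_x = -1  [CB · ED = -266 ∩ CE · BF = -27]
4. C_y = 23  [CB · ED = -266 ∩ CE · BF = -27]
   → C = (-1, 23)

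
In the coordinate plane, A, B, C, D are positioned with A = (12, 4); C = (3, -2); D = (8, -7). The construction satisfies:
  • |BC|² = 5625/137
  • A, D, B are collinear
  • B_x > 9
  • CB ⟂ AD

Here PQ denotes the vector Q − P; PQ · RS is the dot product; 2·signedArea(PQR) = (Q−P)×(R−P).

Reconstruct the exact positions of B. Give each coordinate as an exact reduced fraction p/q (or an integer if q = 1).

1. B_x = 1236/137  [A, D, B are collinear ∩ CB ⟂ AD]
2. B_y = -574/137  [A, D, B are collinear ∩ CB ⟂ AD]
   → B = (1236/137, -574/137)

B = (1236/137, -574/137)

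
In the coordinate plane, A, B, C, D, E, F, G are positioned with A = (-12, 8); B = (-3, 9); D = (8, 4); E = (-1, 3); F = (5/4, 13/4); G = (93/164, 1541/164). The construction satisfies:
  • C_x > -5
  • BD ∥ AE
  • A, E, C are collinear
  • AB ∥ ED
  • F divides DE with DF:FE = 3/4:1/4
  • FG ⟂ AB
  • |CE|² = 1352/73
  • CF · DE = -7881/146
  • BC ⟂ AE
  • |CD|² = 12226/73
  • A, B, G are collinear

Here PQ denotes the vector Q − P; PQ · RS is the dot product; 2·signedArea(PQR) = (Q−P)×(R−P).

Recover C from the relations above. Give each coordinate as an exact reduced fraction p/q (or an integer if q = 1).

C = (-359/73, 349/73)

1. C_x = -359/73  [A, E, C are collinear ∩ BC ⟂ AE]
2. C_y = 349/73  [A, E, C are collinear ∩ BC ⟂ AE]
   → C = (-359/73, 349/73)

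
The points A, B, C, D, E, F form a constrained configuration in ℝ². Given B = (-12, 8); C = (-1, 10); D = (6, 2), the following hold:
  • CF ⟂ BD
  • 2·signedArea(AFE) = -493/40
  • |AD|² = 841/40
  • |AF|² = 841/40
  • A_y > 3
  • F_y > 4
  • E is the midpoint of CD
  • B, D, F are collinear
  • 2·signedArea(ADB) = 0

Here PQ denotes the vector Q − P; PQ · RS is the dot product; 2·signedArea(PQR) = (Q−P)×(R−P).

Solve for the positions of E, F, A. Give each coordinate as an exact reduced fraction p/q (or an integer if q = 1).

A = (33/20, 69/20)
E = (5/2, 6)
F = (-27/10, 49/10)

1. E_x = 5/2  [E is the midpoint of CD]
2. E_y = 6  [E is the midpoint of CD]
   → E = (5/2, 6)
3. F_x = -27/10  [B, D, F are collinear ∩ CF ⟂ BD]
4. F_y = 49/10  [B, D, F are collinear ∩ CF ⟂ BD]
   → F = (-27/10, 49/10)
5. A_x = 33/20  [2·signedArea(ADB) = 0 ∩ 2·signedArea(AFE) = -493/40]
6. A_y = 69/20  [2·signedArea(ADB) = 0 ∩ 2·signedArea(AFE) = -493/40]
   → A = (33/20, 69/20)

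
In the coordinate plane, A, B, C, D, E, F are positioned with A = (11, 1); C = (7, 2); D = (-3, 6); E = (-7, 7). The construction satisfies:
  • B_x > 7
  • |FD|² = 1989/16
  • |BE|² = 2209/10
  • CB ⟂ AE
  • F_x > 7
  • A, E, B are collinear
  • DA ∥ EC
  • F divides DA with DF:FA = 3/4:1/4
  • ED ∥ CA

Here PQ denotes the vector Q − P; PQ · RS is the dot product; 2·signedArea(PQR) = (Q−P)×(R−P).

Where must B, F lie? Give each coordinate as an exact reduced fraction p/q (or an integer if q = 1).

1. B_x = 71/10  [A, E, B are collinear ∩ CB ⟂ AE]
2. B_y = 23/10  [A, E, B are collinear ∩ CB ⟂ AE]
   → B = (71/10, 23/10)
3. F_x = 15/2  [F divides DA with DF:FA = 3/4:1/4]
4. F_y = 9/4  [F divides DA with DF:FA = 3/4:1/4]
   → F = (15/2, 9/4)

B = (71/10, 23/10)
F = (15/2, 9/4)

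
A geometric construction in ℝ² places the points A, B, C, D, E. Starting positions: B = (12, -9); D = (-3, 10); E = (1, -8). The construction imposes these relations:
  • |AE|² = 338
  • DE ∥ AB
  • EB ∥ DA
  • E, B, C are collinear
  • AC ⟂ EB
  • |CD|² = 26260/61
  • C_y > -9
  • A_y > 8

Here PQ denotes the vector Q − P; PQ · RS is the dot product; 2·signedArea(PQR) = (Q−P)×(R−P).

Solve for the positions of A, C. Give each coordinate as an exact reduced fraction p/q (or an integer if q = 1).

1. A_x = 8  [DE ∥ AB ∩ EB ∥ DA]
2. A_y = 9  [DE ∥ AB ∩ EB ∥ DA]
   → A = (8, 9)
3. C_x = 391/61  [E, B, C are collinear ∩ AC ⟂ EB]
4. C_y = -518/61  [E, B, C are collinear ∩ AC ⟂ EB]
   → C = (391/61, -518/61)

A = (8, 9)
C = (391/61, -518/61)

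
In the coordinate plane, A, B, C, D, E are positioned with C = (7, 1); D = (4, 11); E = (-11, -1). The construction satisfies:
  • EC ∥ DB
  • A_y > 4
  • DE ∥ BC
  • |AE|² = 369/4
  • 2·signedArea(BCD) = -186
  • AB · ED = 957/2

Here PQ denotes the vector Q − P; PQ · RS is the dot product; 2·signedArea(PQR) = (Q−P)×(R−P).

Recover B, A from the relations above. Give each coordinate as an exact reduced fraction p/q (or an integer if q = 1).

A = (-7/2, 5)
B = (22, 13)

1. B_x = 22  [DE ∥ BC ∩ EC ∥ DB]
2. B_y = 13  [DE ∥ BC ∩ EC ∥ DB]
   → B = (22, 13)
3. A_x = -7/2  [line -15·x + -12·y + 15/2 = 0 ∩ |AE|² = 369/4]
4. A_y = 5  [line -15·x + -12·y + 15/2 = 0 ∩ |AE|² = 369/4]
   → A = (-7/2, 5)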